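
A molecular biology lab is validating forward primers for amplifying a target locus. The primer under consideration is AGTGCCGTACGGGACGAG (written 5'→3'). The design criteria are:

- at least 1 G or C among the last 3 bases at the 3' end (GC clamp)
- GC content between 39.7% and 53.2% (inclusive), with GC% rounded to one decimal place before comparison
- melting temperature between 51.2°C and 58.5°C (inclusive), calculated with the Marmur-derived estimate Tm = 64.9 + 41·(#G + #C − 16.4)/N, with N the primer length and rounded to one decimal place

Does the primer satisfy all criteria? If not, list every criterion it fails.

Fails: GC content.

Base counts: A=4, T=2, G=8, C=4 (length 18).
GC clamp: 3' end GAG has 2 G/C ✓
GC content: GC 12/18 = 66.7%, outside 39.7–53.2% ✗
Tm: Tm = 64.9 + 41·(12 − 16.4)/18 = 54.9°C ✓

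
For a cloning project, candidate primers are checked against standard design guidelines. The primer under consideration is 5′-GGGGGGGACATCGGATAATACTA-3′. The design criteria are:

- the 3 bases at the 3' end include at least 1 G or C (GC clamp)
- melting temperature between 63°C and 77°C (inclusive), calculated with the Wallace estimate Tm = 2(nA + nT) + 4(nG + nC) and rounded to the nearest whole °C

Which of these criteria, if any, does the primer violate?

Meets all criteria.

Base counts: A=7, T=4, G=9, C=3 (length 23).
GC clamp: 3' end CTA has 1 G/C ✓
Tm: Tm = 2·11 + 4·12 = 70°C ✓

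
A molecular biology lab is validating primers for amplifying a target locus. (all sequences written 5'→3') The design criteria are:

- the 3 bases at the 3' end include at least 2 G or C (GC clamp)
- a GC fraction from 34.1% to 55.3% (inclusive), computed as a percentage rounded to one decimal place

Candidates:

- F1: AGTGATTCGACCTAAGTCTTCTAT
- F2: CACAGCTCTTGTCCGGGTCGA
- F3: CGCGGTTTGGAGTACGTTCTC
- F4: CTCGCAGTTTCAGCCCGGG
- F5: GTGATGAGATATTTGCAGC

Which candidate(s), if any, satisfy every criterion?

F5 only.

F1 (24 nt, A=6 T=9 G=4 C=5): 3' end TAT has 0 G/C, need ≥2 ✗; GC 9/24 = 37.5% ✓ — fails.
F2 (21 nt, A=3 T=5 G=6 C=7): 3' end CGA has 2 G/C ✓; GC 13/21 = 61.9%, outside 34.1–55.3% ✗ — fails.
F3 (21 nt, A=2 T=7 G=7 C=5): 3' end CTC has 2 G/C ✓; GC 12/21 = 57.1%, outside 34.1–55.3% ✗ — fails.
F4 (19 nt, A=2 T=4 G=6 C=7): 3' end GGG has 3 G/C ✓; GC 13/19 = 68.4%, outside 34.1–55.3% ✗ — fails.
F5 (19 nt, A=5 T=6 G=6 C=2): 3' end AGC has 2 G/C ✓; GC 8/19 = 42.1% ✓ — passes.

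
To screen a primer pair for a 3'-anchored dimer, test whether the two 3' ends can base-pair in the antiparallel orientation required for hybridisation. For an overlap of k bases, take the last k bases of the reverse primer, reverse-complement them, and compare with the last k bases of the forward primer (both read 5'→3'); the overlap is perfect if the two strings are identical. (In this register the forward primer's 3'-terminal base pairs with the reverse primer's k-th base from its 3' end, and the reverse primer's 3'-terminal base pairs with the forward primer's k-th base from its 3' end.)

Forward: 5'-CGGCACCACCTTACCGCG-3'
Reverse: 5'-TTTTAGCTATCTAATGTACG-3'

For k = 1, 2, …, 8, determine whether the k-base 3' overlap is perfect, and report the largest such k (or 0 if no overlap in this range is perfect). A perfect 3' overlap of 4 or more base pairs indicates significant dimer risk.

Longest perfect overlap: 2 complementary base pairs; below the dimer-risk threshold (threshold 4).

Last 8 bases (5'→3') — forward …TTACCGCG, reverse …AATGTACG.
Reverse complement of the reverse primer's last 8 bases: CGTACATT; its first k bases are the reverse complement of the reverse primer's last k bases, so a perfect k-base overlap needs the forward primer's last k bases to equal them.
Comparing (forward last k vs required): k=1: G vs C ✗; k=2: CG vs CG ✓; k=3: GCG vs CGT ✗; k=4: CGCG vs CGTA ✗; k=5: CCGCG vs CGTAC ✗; k=6: ACCGCG vs CGTACA ✗; k=7: TACCGCG vs CGTACAT ✗; k=8: TTACCGCG vs CGTACATT ✗.
Only k = 2 is perfect, so the longest perfect 3' overlap is 2.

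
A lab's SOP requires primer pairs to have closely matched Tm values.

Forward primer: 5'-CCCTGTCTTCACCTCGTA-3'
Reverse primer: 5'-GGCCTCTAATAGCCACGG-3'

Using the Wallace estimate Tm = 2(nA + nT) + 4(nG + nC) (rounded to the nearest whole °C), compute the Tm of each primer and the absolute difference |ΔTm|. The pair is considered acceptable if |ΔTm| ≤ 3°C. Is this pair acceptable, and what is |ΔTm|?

|ΔTm| = 2°C; the pair is acceptable.

Forward: A=2 T=6 G=2 C=8 → Tm = 2·8 + 4·10 = 56°C.
Reverse: A=4 T=3 G=5 C=6 → Tm = 2·7 + 4·11 = 58°C.
|ΔTm| = |56 − 58| = 2°C, ≤ 3°C.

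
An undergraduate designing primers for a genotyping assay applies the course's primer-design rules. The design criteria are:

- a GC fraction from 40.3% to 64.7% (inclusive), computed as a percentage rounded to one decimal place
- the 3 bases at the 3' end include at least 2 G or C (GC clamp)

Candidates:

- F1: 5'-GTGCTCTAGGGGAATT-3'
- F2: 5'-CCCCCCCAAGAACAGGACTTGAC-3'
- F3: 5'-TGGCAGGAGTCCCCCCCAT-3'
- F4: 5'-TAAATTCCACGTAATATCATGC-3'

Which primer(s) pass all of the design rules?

F1 (16 nt, A=3 T=5 G=6 C=2): GC 8/16 = 50.0% ✓; 3' end ATT has 0 G/C, need ≥2 ✗ — fails.
F2 (23 nt, A=7 T=2 G=4 C=10): GC 14/23 = 60.9% ✓; 3' end GAC has 2 G/C ✓ — passes.
F3 (19 nt, A=3 T=3 G=5 C=8): GC 13/19 = 68.4%, outside 40.3–64.7% ✗; 3' end CAT has 1 G/C, need ≥2 ✗ — fails.
F4 (22 nt, A=8 T=7 G=2 C=5): GC 7/22 = 31.8%, outside 40.3–64.7% ✗; 3' end TGC has 2 G/C ✓ — fails.

F2 only.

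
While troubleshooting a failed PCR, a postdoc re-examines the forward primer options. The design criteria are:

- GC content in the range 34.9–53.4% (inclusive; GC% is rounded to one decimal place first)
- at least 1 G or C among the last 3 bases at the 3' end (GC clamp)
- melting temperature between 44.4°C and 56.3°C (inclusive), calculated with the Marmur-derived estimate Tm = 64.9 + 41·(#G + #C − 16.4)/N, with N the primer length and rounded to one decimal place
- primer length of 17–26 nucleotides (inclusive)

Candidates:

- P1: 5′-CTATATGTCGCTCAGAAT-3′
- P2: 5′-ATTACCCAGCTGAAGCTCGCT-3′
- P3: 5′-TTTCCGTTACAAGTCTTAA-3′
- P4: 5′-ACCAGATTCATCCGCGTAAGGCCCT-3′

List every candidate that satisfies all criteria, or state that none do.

P2 only.

P1 (18 nt, A=5 T=6 G=3 C=4): GC 7/18 = 38.9% ✓; 3' end AAT has 0 G/C, need ≥1 ✗; Tm = 64.9 + 41·(7 − 16.4)/18 = 43.5°C, outside 44.4–56.3°C ✗; length 18 ✓ — fails.
P2 (21 nt, A=5 T=5 G=4 C=7): GC 11/21 = 52.4% ✓; 3' end GCT has 2 G/C ✓; Tm = 64.9 + 41·(11 − 16.4)/21 = 54.4°C ✓; length 21 ✓ — passes.
P3 (19 nt, A=5 T=8 G=2 C=4): GC 6/19 = 31.6%, outside 34.9–53.4% ✗; 3' end TAA has 0 G/C, need ≥1 ✗; Tm = 64.9 + 41·(6 − 16.4)/19 = 42.5°C, outside 44.4–56.3°C ✗; length 19 ✓ — fails.
P4 (25 nt, A=6 T=5 G=5 C=9): GC 14/25 = 56.0%, outside 34.9–53.4% ✗; 3' end CCT has 2 G/C ✓; Tm = 64.9 + 41·(14 − 16.4)/25 = 61.0°C, outside 44.4–56.3°C ✗; length 25 ✓ — fails.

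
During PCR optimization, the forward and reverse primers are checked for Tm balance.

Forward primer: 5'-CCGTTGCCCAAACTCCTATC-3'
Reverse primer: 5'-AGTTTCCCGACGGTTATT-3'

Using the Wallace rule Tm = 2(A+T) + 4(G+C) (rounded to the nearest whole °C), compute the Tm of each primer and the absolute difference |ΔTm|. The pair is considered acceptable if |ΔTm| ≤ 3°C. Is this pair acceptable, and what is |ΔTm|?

Forward: A=4 T=5 G=2 C=9 → Tm = 2·9 + 4·11 = 62°C.
Reverse: A=3 T=7 G=4 C=4 → Tm = 2·10 + 4·8 = 52°C.
|ΔTm| = |62 − 52| = 10°C, > 3°C.

|ΔTm| = 10°C; the pair is not acceptable.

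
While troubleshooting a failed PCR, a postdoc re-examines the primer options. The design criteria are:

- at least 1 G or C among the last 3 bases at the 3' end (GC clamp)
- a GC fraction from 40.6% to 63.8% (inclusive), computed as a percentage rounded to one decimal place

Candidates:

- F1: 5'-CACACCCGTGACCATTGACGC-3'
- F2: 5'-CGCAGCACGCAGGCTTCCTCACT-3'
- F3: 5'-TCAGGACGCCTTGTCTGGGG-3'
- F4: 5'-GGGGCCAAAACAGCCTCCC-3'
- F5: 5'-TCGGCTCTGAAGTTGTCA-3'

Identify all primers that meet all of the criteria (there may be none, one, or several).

F1 and F5.

F1 (21 nt, A=5 T=3 G=4 C=9): 3' end CGC has 3 G/C ✓; GC 13/21 = 61.9% ✓ — passes.
F2 (23 nt, A=4 T=4 G=5 C=10): 3' end ACT has 1 G/C ✓; GC 15/23 = 65.2%, outside 40.6–63.8% ✗ — fails.
F3 (20 nt, A=2 T=5 G=8 C=5): 3' end GGG has 3 G/C ✓; GC 13/20 = 65.0%, outside 40.6–63.8% ✗ — fails.
F4 (19 nt, A=5 T=1 G=5 C=8): 3' end CCC has 3 G/C ✓; GC 13/19 = 68.4%, outside 40.6–63.8% ✗ — fails.
F5 (18 nt, A=3 T=6 G=5 C=4): 3' end TCA has 1 G/C ✓; GC 9/18 = 50.0% ✓ — passes.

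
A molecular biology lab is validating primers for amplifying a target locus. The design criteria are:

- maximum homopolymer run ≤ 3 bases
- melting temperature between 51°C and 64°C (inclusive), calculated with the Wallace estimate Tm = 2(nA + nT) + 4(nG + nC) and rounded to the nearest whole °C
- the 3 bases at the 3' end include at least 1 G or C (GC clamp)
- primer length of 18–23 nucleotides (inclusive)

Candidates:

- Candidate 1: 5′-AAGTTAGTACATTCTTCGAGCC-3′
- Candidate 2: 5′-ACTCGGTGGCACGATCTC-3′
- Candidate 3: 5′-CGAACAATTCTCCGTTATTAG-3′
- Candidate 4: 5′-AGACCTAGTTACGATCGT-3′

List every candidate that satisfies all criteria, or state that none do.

Candidate 1 (22 nt, A=6 T=7 G=4 C=5): longest run = 2 ✓; Tm = 2·13 + 4·9 = 62°C ✓; 3' end GCC has 3 G/C ✓; length 22 ✓ — passes.
Candidate 2 (18 nt, A=3 T=4 G=5 C=6): longest run = 2 ✓; Tm = 2·7 + 4·11 = 58°C ✓; 3' end CTC has 2 G/C ✓; length 18 ✓ — passes.
Candidate 3 (21 nt, A=6 T=7 G=3 C=5): longest run = 2 ✓; Tm = 2·13 + 4·8 = 58°C ✓; 3' end TAG has 1 G/C ✓; length 21 ✓ — passes.
Candidate 4 (18 nt, A=5 T=5 G=4 C=4): longest run = 2 ✓; Tm = 2·10 + 4·8 = 52°C ✓; 3' end CGT has 2 G/C ✓; length 18 ✓ — passes.

Candidate 1, Candidate 2, Candidate 3 and Candidate 4.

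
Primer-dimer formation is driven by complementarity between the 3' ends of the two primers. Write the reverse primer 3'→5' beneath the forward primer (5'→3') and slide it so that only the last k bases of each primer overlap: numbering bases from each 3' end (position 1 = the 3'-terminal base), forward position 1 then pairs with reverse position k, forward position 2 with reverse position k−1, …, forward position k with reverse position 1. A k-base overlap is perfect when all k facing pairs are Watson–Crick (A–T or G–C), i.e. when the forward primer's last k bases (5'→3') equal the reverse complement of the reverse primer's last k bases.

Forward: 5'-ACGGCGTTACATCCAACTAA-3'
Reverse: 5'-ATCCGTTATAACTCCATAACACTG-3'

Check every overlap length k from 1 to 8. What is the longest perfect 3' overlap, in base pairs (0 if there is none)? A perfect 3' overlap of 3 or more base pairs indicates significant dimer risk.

Last 8 bases (5'→3') — forward …CCAACTAA, reverse …TAACACTG.
Reverse complement of the reverse primer's last 8 bases: CAGTGTTA; its first k bases are the reverse complement of the reverse primer's last k bases, so a perfect k-base overlap needs the forward primer's last k bases to equal them.
Comparing (forward last k vs required): k=1: A vs C ✗; k=2: AA vs CA ✗; k=3: TAA vs CAG ✗; k=4: CTAA vs CAGT ✗; k=5: ACTAA vs CAGTG ✗; k=6: AACTAA vs CAGTGT ✗; k=7: CAACTAA vs CAGTGTT ✗; k=8: CCAACTAA vs CAGTGTTA ✗.
No overlap length from 1 to 8 is perfect, so the longest perfect 3' overlap is 0.

Longest perfect overlap: 0 complementary base pairs; below the dimer-risk threshold (threshold 3).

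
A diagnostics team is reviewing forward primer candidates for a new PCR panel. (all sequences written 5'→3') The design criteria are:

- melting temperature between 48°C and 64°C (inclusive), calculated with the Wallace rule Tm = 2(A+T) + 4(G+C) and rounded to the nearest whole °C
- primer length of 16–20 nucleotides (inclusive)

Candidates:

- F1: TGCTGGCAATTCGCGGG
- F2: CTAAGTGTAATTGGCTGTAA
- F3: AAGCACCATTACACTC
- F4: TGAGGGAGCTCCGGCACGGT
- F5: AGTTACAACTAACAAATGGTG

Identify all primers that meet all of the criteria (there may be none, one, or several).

F1 and F2.

F1 (17 nt, A=2 T=4 G=7 C=4): Tm = 2·6 + 4·11 = 56°C ✓; length 17 ✓ — passes.
F2 (20 nt, A=6 T=7 G=5 C=2): Tm = 2·13 + 4·7 = 54°C ✓; length 20 ✓ — passes.
F3 (16 nt, A=6 T=3 G=1 C=6): Tm = 2·9 + 4·7 = 46°C, outside 48–64°C ✗; length 16 ✓ — fails.
F4 (20 nt, A=3 T=3 G=9 C=5): Tm = 2·6 + 4·14 = 68°C, outside 48–64°C ✗; length 20 ✓ — fails.
F5 (21 nt, A=9 T=5 G=4 C=3): Tm = 2·14 + 4·7 = 56°C ✓; length 21, outside 16–20 ✗ — fails.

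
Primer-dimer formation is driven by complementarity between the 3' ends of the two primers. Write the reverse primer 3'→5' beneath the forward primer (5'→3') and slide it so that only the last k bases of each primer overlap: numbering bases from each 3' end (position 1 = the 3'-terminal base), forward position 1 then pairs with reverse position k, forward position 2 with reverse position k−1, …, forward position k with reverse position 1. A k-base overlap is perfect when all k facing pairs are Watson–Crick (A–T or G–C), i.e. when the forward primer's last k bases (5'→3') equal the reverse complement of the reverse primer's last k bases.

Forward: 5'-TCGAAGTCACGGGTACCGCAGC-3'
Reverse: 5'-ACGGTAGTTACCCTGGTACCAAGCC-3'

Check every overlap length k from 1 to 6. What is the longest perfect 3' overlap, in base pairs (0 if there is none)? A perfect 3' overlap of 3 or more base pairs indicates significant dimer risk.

Last 6 bases (5'→3') — forward …CGCAGC, reverse …CAAGCC.
Reverse complement of the reverse primer's last 6 bases: GGCTTG; its first k bases are the reverse complement of the reverse primer's last k bases, so a perfect k-base overlap needs the forward primer's last k bases to equal them.
Comparing (forward last k vs required): k=1: C vs G ✗; k=2: GC vs GG ✗; k=3: AGC vs GGC ✗; k=4: CAGC vs GGCT ✗; k=5: GCAGC vs GGCTT ✗; k=6: CGCAGC vs GGCTTG ✗.
No overlap length from 1 to 6 is perfect, so the longest perfect 3' overlap is 0.

Longest perfect overlap: 0 complementary base pairs; below the dimer-risk threshold (threshold 3).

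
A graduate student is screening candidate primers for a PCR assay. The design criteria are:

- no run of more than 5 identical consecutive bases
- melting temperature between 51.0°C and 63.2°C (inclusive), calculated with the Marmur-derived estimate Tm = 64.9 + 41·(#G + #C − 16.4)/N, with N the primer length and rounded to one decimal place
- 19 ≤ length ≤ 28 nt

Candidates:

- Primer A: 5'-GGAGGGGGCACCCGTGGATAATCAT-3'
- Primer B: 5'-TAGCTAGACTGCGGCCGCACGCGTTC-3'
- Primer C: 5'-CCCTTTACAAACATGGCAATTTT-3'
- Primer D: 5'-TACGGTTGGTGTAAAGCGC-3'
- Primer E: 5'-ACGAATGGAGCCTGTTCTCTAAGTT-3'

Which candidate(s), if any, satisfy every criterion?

Primer A (25 nt, A=6 T=4 G=10 C=5): longest run = 5 ✓; Tm = 64.9 + 41·(15 − 16.4)/25 = 62.6°C ✓; length 25 ✓ — passes.
Primer B (26 nt, A=4 T=5 G=8 C=9): longest run = 2 ✓; Tm = 64.9 + 41·(17 − 16.4)/26 = 65.8°C, outside 51.0–63.2°C ✗; length 26 ✓ — fails.
Primer C (23 nt, A=7 T=8 G=2 C=6): longest run = 4 ✓; Tm = 64.9 + 41·(8 − 16.4)/23 = 49.9°C, outside 51.0–63.2°C ✗; length 23 ✓ — fails.
Primer D (19 nt, A=4 T=5 G=7 C=3): longest run = 3 ✓; Tm = 64.9 + 41·(10 − 16.4)/19 = 51.1°C ✓; length 19 ✓ — passes.
Primer E (25 nt, A=6 T=8 G=6 C=5): longest run = 2 ✓; Tm = 64.9 + 41·(11 − 16.4)/25 = 56.0°C ✓; length 25 ✓ — passes.

Primer A, Primer D and Primer E.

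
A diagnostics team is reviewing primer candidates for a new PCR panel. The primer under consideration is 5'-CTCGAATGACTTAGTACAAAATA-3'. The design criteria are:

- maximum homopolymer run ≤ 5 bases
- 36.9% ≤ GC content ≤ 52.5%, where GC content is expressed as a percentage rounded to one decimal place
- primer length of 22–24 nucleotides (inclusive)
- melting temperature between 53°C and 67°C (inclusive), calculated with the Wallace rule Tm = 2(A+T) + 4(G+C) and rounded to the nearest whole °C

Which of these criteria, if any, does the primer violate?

Fails: GC content.

Base counts: A=10, T=6, G=3, C=4 (length 23).
homopolymer run: longest run = 4 ✓
GC content: GC 7/23 = 30.4%, outside 36.9–52.5% ✗
length: length 23 ✓
Tm: Tm = 2·16 + 4·7 = 60°C ✓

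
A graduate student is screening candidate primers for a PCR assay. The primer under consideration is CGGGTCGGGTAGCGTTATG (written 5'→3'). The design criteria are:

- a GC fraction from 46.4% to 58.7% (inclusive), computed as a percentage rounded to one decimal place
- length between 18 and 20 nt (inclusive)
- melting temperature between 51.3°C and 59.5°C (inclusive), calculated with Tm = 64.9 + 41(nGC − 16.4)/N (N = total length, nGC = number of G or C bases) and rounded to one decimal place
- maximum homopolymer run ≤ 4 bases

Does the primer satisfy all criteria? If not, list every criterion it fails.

Base counts: A=2, T=5, G=9, C=3 (length 19).
GC content: GC 12/19 = 63.2%, outside 46.4–58.7% ✗
length: length 19 ✓
Tm: Tm = 64.9 + 41·(12 − 16.4)/19 = 55.4°C ✓
homopolymer run: longest run = 3 ✓

Fails: GC content.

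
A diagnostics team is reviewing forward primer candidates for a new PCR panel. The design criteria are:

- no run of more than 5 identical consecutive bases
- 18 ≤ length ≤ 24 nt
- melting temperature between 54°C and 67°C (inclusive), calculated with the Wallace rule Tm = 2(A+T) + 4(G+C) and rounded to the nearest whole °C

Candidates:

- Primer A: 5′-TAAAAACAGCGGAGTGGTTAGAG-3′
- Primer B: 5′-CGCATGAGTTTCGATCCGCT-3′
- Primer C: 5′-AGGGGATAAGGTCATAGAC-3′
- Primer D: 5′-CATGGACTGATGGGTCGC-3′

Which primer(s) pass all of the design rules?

Primer A, Primer B, Primer C and Primer D.

Primer A (23 nt, A=9 T=4 G=8 C=2): longest run = 5 ✓; length 23 ✓; Tm = 2·13 + 4·10 = 66°C ✓ — passes.
Primer B (20 nt, A=3 T=6 G=5 C=6): longest run = 3 ✓; length 20 ✓; Tm = 2·9 + 4·11 = 62°C ✓ — passes.
Primer C (19 nt, A=7 T=3 G=7 C=2): longest run = 4 ✓; length 19 ✓; Tm = 2·10 + 4·9 = 56°C ✓ — passes.
Primer D (18 nt, A=3 T=4 G=7 C=4): longest run = 3 ✓; length 18 ✓; Tm = 2·7 + 4·11 = 58°C ✓ — passes.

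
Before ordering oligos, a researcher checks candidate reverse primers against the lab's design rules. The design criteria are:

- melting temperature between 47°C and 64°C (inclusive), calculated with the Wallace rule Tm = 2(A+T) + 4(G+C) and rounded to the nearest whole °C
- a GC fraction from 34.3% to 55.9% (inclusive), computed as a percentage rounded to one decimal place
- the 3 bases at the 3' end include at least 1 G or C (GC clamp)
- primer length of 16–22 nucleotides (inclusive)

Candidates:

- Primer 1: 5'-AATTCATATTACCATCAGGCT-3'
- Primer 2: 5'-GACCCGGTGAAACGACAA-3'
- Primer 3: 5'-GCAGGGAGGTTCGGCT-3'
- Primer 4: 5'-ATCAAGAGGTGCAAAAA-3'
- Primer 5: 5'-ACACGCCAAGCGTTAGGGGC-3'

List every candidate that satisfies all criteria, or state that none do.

Primer 1 (21 nt, A=7 T=7 G=2 C=5): Tm = 2·14 + 4·7 = 56°C ✓; GC 7/21 = 33.3%, outside 34.3–55.9% ✗; 3' end GCT has 2 G/C ✓; length 21 ✓ — fails.
Primer 2 (18 nt, A=7 T=1 G=5 C=5): Tm = 2·8 + 4·10 = 56°C ✓; GC 10/18 = 55.6% ✓; 3' end CAA has 1 G/C ✓; length 18 ✓ — passes.
Primer 3 (16 nt, A=2 T=3 G=8 C=3): Tm = 2·5 + 4·11 = 54°C ✓; GC 11/16 = 68.8%, outside 34.3–55.9% ✗; 3' end GCT has 2 G/C ✓; length 16 ✓ — fails.
Primer 4 (17 nt, A=9 T=2 G=4 C=2): Tm = 2·11 + 4·6 = 46°C, outside 47–64°C ✗; GC 6/17 = 35.3% ✓; 3' end AAA has 0 G/C, need ≥1 ✗; length 17 ✓ — fails.
Primer 5 (20 nt, A=5 T=2 G=7 C=6): Tm = 2·7 + 4·13 = 66°C, outside 47–64°C ✗; GC 13/20 = 65.0%, outside 34.3–55.9% ✗; 3' end GGC has 3 G/C ✓; length 20 ✓ — fails.

Primer 2 only.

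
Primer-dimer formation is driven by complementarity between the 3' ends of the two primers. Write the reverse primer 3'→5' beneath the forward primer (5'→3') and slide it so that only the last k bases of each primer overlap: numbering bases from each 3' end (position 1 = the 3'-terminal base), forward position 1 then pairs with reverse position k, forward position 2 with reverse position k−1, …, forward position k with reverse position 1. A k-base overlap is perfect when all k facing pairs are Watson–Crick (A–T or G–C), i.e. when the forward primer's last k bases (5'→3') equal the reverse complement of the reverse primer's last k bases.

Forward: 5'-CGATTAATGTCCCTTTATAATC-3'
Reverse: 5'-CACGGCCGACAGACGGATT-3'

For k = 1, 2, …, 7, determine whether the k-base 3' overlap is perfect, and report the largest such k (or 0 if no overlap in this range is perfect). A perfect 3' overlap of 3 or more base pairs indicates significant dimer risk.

Longest perfect overlap: 4 complementary base pairs; significant dimer risk (threshold 3).

Last 7 bases (5'→3') — forward …TATAATC, reverse …ACGGATT.
Reverse complement of the reverse primer's last 7 bases: AATCCGT; its first k bases are the reverse complement of the reverse primer's last k bases, so a perfect k-base overlap needs the forward primer's last k bases to equal them.
Comparing (forward last k vs required): k=1: C vs A ✗; k=2: TC vs AA ✗; k=3: ATC vs AAT ✗; k=4: AATC vs AATC ✓; k=5: TAATC vs AATCC ✗; k=6: ATAATC vs AATCCG ✗; k=7: TATAATC vs AATCCGT ✗.
Only k = 4 is perfect, so the longest perfect 3' overlap is 4.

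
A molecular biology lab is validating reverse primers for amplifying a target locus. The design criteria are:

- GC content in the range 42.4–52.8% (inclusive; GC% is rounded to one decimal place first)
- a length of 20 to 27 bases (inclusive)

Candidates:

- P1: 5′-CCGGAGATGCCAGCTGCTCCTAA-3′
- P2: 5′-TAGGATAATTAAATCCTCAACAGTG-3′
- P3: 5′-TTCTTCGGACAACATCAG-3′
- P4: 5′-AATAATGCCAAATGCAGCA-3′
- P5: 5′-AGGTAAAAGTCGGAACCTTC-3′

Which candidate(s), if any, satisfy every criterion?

P1 (23 nt, A=5 T=4 G=6 C=8): GC 14/23 = 60.9%, outside 42.4–52.8% ✗; length 23 ✓ — fails.
P2 (25 nt, A=10 T=7 G=4 C=4): GC 8/25 = 32.0%, outside 42.4–52.8% ✗; length 25 ✓ — fails.
P3 (18 nt, A=5 T=5 G=3 C=5): GC 8/18 = 44.4% ✓; length 18, outside 20–27 ✗ — fails.
P4 (19 nt, A=9 T=3 G=3 C=4): GC 7/19 = 36.8%, outside 42.4–52.8% ✗; length 19, outside 20–27 ✗ — fails.
P5 (20 nt, A=7 T=4 G=5 C=4): GC 9/20 = 45.0% ✓; length 20 ✓ — passes.

P5 only.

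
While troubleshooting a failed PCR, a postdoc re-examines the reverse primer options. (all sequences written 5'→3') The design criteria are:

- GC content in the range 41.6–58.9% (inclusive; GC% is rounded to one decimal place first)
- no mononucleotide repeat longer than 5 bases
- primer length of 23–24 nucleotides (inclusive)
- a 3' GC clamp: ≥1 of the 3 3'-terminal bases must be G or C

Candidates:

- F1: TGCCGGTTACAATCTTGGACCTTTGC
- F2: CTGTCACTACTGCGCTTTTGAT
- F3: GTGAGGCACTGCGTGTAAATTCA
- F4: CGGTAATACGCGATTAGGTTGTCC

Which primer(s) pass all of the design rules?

F3 and F4.

F1 (26 nt, A=4 T=9 G=6 C=7): GC 13/26 = 50.0% ✓; longest run = 3 ✓; length 26, outside 23–24 ✗; 3' end TGC has 2 G/C ✓ — fails.
F2 (22 nt, A=3 T=9 G=4 C=6): GC 10/22 = 45.5% ✓; longest run = 4 ✓; length 22, outside 23–24 ✗; 3' end GAT has 1 G/C ✓ — fails.
F3 (23 nt, A=6 T=6 G=7 C=4): GC 11/23 = 47.8% ✓; longest run = 3 ✓; length 23 ✓; 3' end TCA has 1 G/C ✓ — passes.
F4 (24 nt, A=5 T=7 G=7 C=5): GC 12/24 = 50.0% ✓; longest run = 2 ✓; length 24 ✓; 3' end TCC has 2 G/C ✓ — passes.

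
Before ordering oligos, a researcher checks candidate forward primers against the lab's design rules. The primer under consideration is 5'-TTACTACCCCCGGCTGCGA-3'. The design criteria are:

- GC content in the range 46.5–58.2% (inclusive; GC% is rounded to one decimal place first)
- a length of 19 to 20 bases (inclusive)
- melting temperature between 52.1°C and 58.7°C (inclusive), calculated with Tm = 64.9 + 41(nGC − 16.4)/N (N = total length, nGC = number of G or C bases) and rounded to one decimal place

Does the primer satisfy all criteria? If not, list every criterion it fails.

Fails: GC content.

Base counts: A=3, T=4, G=4, C=8 (length 19).
GC content: GC 12/19 = 63.2%, outside 46.5–58.2% ✗
length: length 19 ✓
Tm: Tm = 64.9 + 41·(12 − 16.4)/19 = 55.4°C ✓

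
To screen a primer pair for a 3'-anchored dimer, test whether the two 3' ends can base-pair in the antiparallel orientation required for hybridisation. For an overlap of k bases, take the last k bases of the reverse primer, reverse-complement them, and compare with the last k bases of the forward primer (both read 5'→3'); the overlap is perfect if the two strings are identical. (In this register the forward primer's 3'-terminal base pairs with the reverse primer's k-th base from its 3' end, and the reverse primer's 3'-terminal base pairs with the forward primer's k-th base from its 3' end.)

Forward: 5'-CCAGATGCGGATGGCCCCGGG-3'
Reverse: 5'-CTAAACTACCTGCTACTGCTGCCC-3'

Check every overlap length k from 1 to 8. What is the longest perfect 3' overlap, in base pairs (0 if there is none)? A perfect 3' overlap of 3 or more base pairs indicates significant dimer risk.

Last 8 bases (5'→3') — forward …GCCCCGGG, reverse …TGCTGCCC.
Reverse complement of the reverse primer's last 8 bases: GGGCAGCA; its first k bases are the reverse complement of the reverse primer's last k bases, so a perfect k-base overlap needs the forward primer's last k bases to equal them.
Comparing (forward last k vs required): k=1: G vs G ✓; k=2: GG vs GG ✓; k=3: GGG vs GGG ✓; k=4: CGGG vs GGGC ✗; k=5: CCGGG vs GGGCA ✗; k=6: CCCGGG vs GGGCAG ✗; k=7: CCCCGGG vs GGGCAGC ✗; k=8: GCCCCGGG vs GGGCAGCA ✗.
Perfect overlaps at k = 1, 2, 3; the largest is 3.

Longest perfect overlap: 3 complementary base pairs; significant dimer risk (threshold 3).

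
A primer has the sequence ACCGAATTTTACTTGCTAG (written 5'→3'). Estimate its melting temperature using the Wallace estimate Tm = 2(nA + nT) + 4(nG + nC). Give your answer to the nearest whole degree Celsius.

52°C

Base counts: A=5, T=7, G=3, C=4 (length 19).
Tm = 2·(5+7) + 4·(3+4) = 2·12 + 4·7 = 24 + 28 = 52°C.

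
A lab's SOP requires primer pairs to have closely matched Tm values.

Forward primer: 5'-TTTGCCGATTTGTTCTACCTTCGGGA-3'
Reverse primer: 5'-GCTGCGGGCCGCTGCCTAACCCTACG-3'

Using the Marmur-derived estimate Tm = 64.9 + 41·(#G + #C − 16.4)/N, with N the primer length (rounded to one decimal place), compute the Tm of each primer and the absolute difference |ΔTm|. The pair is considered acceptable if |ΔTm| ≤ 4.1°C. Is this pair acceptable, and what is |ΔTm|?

|ΔTm| = 11.0°C; the pair is not acceptable.

Forward: G+C = 12, N = 26 → Tm = 64.9 + 41·(12 − 16.4)/26 = 58.0°C.
Reverse: G+C = 19, N = 26 → Tm = 64.9 + 41·(19 − 16.4)/26 = 69.0°C.
|ΔTm| = |58.0 − 69.0| = 11.0°C, > 4.1°C.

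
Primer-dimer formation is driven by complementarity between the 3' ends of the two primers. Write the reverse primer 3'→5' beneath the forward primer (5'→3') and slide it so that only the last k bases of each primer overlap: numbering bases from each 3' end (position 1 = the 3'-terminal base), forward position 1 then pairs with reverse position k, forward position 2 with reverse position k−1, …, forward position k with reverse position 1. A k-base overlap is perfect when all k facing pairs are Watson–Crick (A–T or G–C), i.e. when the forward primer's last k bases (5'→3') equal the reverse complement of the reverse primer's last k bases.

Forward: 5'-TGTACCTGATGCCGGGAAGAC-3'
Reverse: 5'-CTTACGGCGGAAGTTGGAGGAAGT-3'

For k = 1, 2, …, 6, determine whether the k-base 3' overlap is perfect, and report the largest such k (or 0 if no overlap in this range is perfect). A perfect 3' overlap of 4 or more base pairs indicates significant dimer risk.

Last 6 bases (5'→3') — forward …GAAGAC, reverse …GGAAGT.
Reverse complement of the reverse primer's last 6 bases: ACTTCC; its first k bases are the reverse complement of the reverse primer's last k bases, so a perfect k-base overlap needs the forward primer's last k bases to equal them.
Comparing (forward last k vs required): k=1: C vs A ✗; k=2: AC vs AC ✓; k=3: GAC vs ACT ✗; k=4: AGAC vs ACTT ✗; k=5: AAGAC vs ACTTC ✗; k=6: GAAGAC vs ACTTCC ✗.
Only k = 2 is perfect, so the longest perfect 3' overlap is 2.

Longest perfect overlap: 2 complementary base pairs; below the dimer-risk threshold (threshold 4).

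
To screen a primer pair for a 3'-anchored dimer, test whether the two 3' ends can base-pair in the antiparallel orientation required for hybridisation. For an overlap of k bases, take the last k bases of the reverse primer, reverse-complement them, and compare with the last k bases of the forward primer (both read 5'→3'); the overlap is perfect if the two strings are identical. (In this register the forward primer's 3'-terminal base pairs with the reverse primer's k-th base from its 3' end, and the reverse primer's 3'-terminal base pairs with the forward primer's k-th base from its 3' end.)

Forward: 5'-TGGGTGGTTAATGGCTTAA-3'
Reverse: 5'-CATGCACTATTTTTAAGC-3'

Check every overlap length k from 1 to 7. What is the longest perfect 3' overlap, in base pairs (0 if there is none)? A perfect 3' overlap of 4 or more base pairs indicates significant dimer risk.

Longest perfect overlap: 6 complementary base pairs; significant dimer risk (threshold 4).

Last 7 bases (5'→3') — forward …GGCTTAA, reverse …TTTAAGC.
Reverse complement of the reverse primer's last 7 bases: GCTTAAA; its first k bases are the reverse complement of the reverse primer's last k bases, so a perfect k-base overlap needs the forward primer's last k bases to equal them.
Comparing (forward last k vs required): k=1: A vs G ✗; k=2: AA vs GC ✗; k=3: TAA vs GCT ✗; k=4: TTAA vs GCTT ✗; k=5: CTTAA vs GCTTA ✗; k=6: GCTTAA vs GCTTAA ✓; k=7: GGCTTAA vs GCTTAAA ✗.
Only k = 6 is perfect, so the longest perfect 3' overlap is 6.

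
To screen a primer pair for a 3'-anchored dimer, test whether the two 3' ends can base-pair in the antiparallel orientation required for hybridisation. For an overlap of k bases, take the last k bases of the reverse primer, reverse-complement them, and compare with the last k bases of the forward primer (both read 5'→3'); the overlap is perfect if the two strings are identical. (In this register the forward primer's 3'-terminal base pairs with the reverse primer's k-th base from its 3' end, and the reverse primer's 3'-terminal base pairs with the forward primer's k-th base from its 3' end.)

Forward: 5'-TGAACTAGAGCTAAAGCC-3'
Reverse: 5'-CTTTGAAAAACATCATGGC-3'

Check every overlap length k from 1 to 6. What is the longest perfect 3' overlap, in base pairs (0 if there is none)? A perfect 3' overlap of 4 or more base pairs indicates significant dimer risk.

Last 6 bases (5'→3') — forward …AAAGCC, reverse …CATGGC.
Reverse complement of the reverse primer's last 6 bases: GCCATG; its first k bases are the reverse complement of the reverse primer's last k bases, so a perfect k-base overlap needs the forward primer's last k bases to equal them.
Comparing (forward last k vs required): k=1: C vs G ✗; k=2: CC vs GC ✗; k=3: GCC vs GCC ✓; k=4: AGCC vs GCCA ✗; k=5: AAGCC vs GCCAT ✗; k=6: AAAGCC vs GCCATG ✗.
Only k = 3 is perfect, so the longest perfect 3' overlap is 3.

Longest perfect overlap: 3 complementary base pairs; below the dimer-risk threshold (threshold 4).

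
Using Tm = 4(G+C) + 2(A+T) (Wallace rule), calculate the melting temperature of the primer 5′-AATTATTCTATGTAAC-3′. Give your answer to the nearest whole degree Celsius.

Base counts: A=6, T=7, G=1, C=2 (length 16).
Tm = 2·(6+7) + 4·(1+2) = 2·13 + 4·3 = 26 + 12 = 38°C.

38°C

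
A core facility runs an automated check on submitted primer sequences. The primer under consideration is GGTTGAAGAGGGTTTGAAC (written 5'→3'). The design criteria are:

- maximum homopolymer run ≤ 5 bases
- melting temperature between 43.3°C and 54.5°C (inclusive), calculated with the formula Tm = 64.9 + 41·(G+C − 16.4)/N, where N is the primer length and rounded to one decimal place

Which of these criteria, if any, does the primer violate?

Base counts: A=5, T=5, G=8, C=1 (length 19).
homopolymer run: longest run = 3 ✓
Tm: Tm = 64.9 + 41·(9 − 16.4)/19 = 48.9°C ✓

Meets all criteria.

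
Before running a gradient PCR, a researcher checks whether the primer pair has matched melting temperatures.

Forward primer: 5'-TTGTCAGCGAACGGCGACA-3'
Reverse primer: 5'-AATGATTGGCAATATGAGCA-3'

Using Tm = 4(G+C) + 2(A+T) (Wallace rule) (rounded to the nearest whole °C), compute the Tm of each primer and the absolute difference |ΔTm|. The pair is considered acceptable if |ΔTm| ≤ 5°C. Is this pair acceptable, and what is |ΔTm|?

Forward: A=5 T=3 G=6 C=5 → Tm = 2·8 + 4·11 = 60°C.
Reverse: A=8 T=5 G=5 C=2 → Tm = 2·13 + 4·7 = 54°C.
|ΔTm| = |60 − 54| = 6°C, > 5°C.

|ΔTm| = 6°C; the pair is not acceptable.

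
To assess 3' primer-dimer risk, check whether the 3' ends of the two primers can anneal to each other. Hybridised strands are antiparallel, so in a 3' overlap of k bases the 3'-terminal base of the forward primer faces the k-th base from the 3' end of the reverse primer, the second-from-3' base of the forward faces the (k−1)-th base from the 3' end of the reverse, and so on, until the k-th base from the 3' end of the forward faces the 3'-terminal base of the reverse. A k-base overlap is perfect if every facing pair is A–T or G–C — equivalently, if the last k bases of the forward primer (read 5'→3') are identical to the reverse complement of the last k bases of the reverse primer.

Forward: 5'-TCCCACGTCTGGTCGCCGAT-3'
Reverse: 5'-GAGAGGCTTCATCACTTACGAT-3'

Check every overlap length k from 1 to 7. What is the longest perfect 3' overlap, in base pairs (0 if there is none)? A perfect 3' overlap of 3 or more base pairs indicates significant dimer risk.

Last 7 bases (5'→3') — forward …CGCCGAT, reverse …TTACGAT.
Reverse complement of the reverse primer's last 7 bases: ATCGTAA; its first k bases are the reverse complement of the reverse primer's last k bases, so a perfect k-base overlap needs the forward primer's last k bases to equal them.
Comparing (forward last k vs required): k=1: T vs A ✗; k=2: AT vs AT ✓; k=3: GAT vs ATC ✗; k=4: CGAT vs ATCG ✗; k=5: CCGAT vs ATCGT ✗; k=6: GCCGAT vs ATCGTA ✗; k=7: CGCCGAT vs ATCGTAA ✗.
Only k = 2 is perfect, so the longest perfect 3' overlap is 2.

Longest perfect overlap: 2 complementary base pairs; below the dimer-risk threshold (threshold 3).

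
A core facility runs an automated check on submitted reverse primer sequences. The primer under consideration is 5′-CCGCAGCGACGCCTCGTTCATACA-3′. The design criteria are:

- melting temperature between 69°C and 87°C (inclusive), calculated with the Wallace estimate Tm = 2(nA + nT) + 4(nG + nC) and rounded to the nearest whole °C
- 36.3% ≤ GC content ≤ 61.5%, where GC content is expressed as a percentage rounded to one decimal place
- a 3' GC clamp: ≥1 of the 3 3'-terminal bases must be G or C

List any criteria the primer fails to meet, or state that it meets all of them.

Base counts: A=5, T=4, G=5, C=10 (length 24).
Tm: Tm = 2·9 + 4·15 = 78°C ✓
GC content: GC 15/24 = 62.5%, outside 36.3–61.5% ✗
GC clamp: 3' end ACA has 1 G/C ✓

Fails: GC content.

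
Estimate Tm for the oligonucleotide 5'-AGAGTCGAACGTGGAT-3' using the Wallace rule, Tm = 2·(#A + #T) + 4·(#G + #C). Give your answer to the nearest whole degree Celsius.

48°C

Base counts: A=5, T=3, G=6, C=2 (length 16).
Tm = 2·(5+3) + 4·(6+2) = 2·8 + 4·8 = 16 + 32 = 48°C.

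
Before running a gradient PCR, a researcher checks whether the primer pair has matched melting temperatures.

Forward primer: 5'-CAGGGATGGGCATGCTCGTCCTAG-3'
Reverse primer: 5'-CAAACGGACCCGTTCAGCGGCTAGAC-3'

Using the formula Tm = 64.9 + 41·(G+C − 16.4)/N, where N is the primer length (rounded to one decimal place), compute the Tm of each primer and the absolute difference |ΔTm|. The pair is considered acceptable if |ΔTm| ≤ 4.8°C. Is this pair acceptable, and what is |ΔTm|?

|ΔTm| = 1.8°C; the pair is acceptable.

Forward: G+C = 15, N = 24 → Tm = 64.9 + 41·(15 − 16.4)/24 = 62.5°C.
Reverse: G+C = 16, N = 26 → Tm = 64.9 + 41·(16 − 16.4)/26 = 64.3°C.
|ΔTm| = |62.5 − 64.3| = 1.8°C, ≤ 4.8°C.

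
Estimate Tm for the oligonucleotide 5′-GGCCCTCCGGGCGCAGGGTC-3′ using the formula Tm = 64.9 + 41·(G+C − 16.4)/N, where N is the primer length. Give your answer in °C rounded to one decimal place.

Base counts: A=1, T=2, G=9, C=8; G+C = 17, N = 20.
Tm = 64.9 + 41·(17 − 16.4)/20 = 64.9 + 24.60/20 = 66.1°C.

66.1°C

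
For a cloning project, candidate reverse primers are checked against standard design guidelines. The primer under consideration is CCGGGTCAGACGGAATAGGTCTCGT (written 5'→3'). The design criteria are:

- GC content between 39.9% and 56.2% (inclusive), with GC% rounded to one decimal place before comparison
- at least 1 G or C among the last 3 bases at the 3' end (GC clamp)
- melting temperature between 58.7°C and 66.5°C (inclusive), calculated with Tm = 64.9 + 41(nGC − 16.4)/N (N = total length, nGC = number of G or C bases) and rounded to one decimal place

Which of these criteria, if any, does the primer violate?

Base counts: A=5, T=5, G=9, C=6 (length 25).
GC content: GC 15/25 = 60.0%, outside 39.9–56.2% ✗
GC clamp: 3' end CGT has 2 G/C ✓
Tm: Tm = 64.9 + 41·(15 − 16.4)/25 = 62.6°C ✓

Fails: GC content.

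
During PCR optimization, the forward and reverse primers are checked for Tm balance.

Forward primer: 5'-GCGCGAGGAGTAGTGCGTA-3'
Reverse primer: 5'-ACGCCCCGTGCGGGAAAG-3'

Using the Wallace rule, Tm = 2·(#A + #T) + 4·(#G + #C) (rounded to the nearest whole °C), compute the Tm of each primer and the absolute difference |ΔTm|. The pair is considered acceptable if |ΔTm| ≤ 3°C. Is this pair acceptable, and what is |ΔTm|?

Forward: A=4 T=3 G=9 C=3 → Tm = 2·7 + 4·12 = 62°C.
Reverse: A=4 T=1 G=7 C=6 → Tm = 2·5 + 4·13 = 62°C.
|ΔTm| = |62 − 62| = 0°C, ≤ 3°C.

|ΔTm| = 0°C; the pair is acceptable.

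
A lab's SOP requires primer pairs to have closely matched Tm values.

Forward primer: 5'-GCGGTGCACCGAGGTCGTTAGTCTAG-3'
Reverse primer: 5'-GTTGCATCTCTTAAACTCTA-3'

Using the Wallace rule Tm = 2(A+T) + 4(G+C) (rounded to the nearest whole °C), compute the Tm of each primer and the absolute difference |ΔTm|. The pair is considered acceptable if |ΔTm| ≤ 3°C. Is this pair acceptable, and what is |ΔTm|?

Forward: A=4 T=6 G=10 C=6 → Tm = 2·10 + 4·16 = 84°C.
Reverse: A=5 T=8 G=2 C=5 → Tm = 2·13 + 4·7 = 54°C.
|ΔTm| = |84 − 54| = 30°C, > 3°C.

|ΔTm| = 30°C; the pair is not acceptable.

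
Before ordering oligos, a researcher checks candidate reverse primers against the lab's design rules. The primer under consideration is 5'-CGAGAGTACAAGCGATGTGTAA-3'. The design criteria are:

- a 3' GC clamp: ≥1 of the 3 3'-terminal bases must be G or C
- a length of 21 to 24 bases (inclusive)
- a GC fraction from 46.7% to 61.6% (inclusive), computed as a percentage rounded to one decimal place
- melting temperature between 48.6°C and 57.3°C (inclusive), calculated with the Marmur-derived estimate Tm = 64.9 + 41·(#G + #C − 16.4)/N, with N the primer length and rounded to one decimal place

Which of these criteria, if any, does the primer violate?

Base counts: A=8, T=4, G=7, C=3 (length 22).
GC clamp: 3' end TAA has 0 G/C, need ≥1 ✗
length: length 22 ✓
GC content: GC 10/22 = 45.5%, outside 46.7–61.6% ✗
Tm: Tm = 64.9 + 41·(10 − 16.4)/22 = 53.0°C ✓

Fails: GC clamp, GC content.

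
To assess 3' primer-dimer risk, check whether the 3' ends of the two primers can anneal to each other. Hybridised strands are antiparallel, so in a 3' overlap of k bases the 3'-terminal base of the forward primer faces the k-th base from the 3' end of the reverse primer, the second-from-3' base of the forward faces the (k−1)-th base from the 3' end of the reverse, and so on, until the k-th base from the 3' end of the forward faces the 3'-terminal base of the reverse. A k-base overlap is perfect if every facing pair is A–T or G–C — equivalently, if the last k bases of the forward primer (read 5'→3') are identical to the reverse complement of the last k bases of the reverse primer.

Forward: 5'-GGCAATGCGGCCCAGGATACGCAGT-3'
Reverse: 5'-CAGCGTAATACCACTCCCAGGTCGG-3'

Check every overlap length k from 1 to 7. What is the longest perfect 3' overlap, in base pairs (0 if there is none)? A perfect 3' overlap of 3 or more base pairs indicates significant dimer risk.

Last 7 bases (5'→3') — forward …ACGCAGT, reverse …AGGTCGG.
Reverse complement of the reverse primer's last 7 bases: CCGACCT; its first k bases are the reverse complement of the reverse primer's last k bases, so a perfect k-base overlap needs the forward primer's last k bases to equal them.
Comparing (forward last k vs required): k=1: T vs C ✗; k=2: GT vs CC ✗; k=3: AGT vs CCG ✗; k=4: CAGT vs CCGA ✗; k=5: GCAGT vs CCGAC ✗; k=6: CGCAGT vs CCGACC ✗; k=7: ACGCAGT vs CCGACCT ✗.
No overlap length from 1 to 7 is perfect, so the longest perfect 3' overlap is 0.

Longest perfect overlap: 0 complementary base pairs; below the dimer-risk threshold (threshold 3).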